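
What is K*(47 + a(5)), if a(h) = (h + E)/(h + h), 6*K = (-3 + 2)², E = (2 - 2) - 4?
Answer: 157/20 ≈ 7.8500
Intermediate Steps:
E = -4 (E = 0 - 4 = -4)
K = ⅙ (K = (-3 + 2)²/6 = (⅙)*(-1)² = (⅙)*1 = ⅙ ≈ 0.16667)
a(h) = (-4 + h)/(2*h) (a(h) = (h - 4)/(h + h) = (-4 + h)/((2*h)) = (-4 + h)*(1/(2*h)) = (-4 + h)/(2*h))
K*(47 + a(5)) = (47 + (½)*(-4 + 5)/5)/6 = (47 + (½)*(⅕)*1)/6 = (47 + ⅒)/6 = (⅙)*(471/10) = 157/20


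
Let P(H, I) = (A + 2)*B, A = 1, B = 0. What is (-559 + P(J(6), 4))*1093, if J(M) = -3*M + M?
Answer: -610987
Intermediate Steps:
J(M) = -2*M
P(H, I) = 0 (P(H, I) = (1 + 2)*0 = 3*0 = 0)
(-559 + P(J(6), 4))*1093 = (-559 + 0)*1093 = -559*1093 = -610987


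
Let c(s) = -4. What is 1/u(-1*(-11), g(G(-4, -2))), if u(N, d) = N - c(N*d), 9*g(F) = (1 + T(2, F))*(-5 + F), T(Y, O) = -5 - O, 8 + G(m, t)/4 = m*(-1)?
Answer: 1/15 ≈ 0.066667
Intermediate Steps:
G(m, t) = -32 - 4*m (G(m, t) = -32 + 4*(m*(-1)) = -32 + 4*(-m) = -32 - 4*m)
g(F) = (-5 + F)*(-4 - F)/9 (g(F) = ((1 + (-5 - F))*(-5 + F))/9 = ((-4 - F)*(-5 + F))/9 = ((-5 + F)*(-4 - F))/9 = (-5 + F)*(-4 - F)/9)
u(N, d) = 4 + N (u(N, d) = N - 1*(-4) = N + 4 = 4 + N)
1/u(-1*(-11), g(G(-4, -2))) = 1/(4 - 1*(-11)) = 1/(4 + 11) = 1/15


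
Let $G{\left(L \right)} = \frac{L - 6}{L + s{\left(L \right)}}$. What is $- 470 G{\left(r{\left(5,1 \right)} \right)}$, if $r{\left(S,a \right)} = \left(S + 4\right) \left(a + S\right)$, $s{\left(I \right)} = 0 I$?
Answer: $- \frac{3760}{9} \approx -417.78$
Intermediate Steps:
$s{\left(I \right)} = 0$
$r{\left(S,a \right)} = \left(4 + S\right) \left(S + a\right)$
$G{\left(L \right)} = \frac{-6 + L}{L}$ ($G{\left(L \right)} = \frac{L - 6}{L + 0} = \frac{-6 + L}{L}$)
$- 470 G{\left(r{\left(5,1 \right)} \right)} = - 470 \frac{-6 + \left(5^{2} + 4 \cdot 5 + 4 \cdot 1 + 5 \cdot 1\right)}{5^{2} + 4 \cdot 5 + 4 \cdot 1 + 5 \cdot 1} = - 470 \frac{-6 + \left(25 + 20 + 4 + 5\right)}{25 + 20 + 4 + 5} = - 470 \frac{-6 + 54}{54} = - 470 \cdot \frac{1}{54} \cdot 48 = \left(-470\right) \frac{8}{9} = - \frac{3760}{9}$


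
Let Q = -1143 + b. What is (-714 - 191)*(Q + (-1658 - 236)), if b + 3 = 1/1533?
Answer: 4217588695/1533 ≈ 2.7512e+6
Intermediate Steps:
b = -4598/1533 (b = -3 + 1/1533 = -4598/1533 ≈ -2.9993)
Q = -1756817/1533 (Q = -1143 - 4598/1533 = -1756817/1533 ≈ -1146.0)
(-714 - 191)*(Q + (-1658 - 236)) = (-714 - 191)*(-1756817/1533 + (-1658 - 236)) = -905*(-1756817/1533 - 1894) = -905*(-4660319/1533) = 4217588695/1533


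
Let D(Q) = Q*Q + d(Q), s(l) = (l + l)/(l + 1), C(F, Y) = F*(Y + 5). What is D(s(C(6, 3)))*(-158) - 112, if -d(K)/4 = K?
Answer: 1247888/2401 ≈ 519.74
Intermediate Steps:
d(K) = -4*K
C(F, Y) = F*(5 + Y)
s(l) = 2*l/(1 + l) (s(l) = (2*l)/(1 + l) = 2*l/(1 + l))
D(Q) = Q² - 4*Q (D(Q) = Q*Q - 4*Q = Q² - 4*Q)
D(s(C(6, 3)))*(-158) - 112 = ((2*(6*(5 + 3))/(1 + 6*(5 + 3)))*(-4 + 2*(6*(5 + 3))/(1 + 6*(5 + 3))))*(-158) - 112 = ((2*(6*8)/(1 + 6*8))*(-4 + 2*(6*8)/(1 + 6*8)))*(-158) - 112 = ((2*48/(1 + 48))*(-4 + 2*48/(1 + 48)))*(-158) - 112 = ((2*48/49)*(-4 + 2*48/49))*(-158) - 112 = ((2*48*(1/49))*(-4 + 2*48*(1/49)))*(-158) - 112 = (96*(-4 + 96/49)/49)*(-158) - 112 = ((96/49)*(-100/49))*(-158) - 112 = -9600/2401*(-158) - 112 = 1516800/2401 - 112 = 1247888/2401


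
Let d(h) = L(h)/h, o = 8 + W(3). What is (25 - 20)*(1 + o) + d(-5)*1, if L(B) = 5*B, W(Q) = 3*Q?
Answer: 95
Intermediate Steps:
o = 17 (o = 8 + 3*3 = 8 + 9 = 17)
d(h) = 5 (d(h) = (5*h)/h = 5)
(25 - 20)*(1 + o) + d(-5)*1 = (25 - 20)*(1 + 17) + 5*1 = 5*18 + 5 = 90 + 5 = 95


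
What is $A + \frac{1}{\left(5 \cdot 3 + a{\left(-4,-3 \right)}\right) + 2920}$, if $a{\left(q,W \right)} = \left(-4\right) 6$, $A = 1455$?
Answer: $\frac{4235506}{2911} \approx 1455.0$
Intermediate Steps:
$a{\left(q,W \right)} = -24$
$A + \frac{1}{\left(5 \cdot 3 + a{\left(-4,-3 \right)}\right) + 2920} = 1455 + \frac{1}{\left(5 \cdot 3 - 24\right) + 2920} = 1455 + \frac{1}{\left(15 - 24\right) + 2920} = 1455 + \frac{1}{-9 + 2920} = 1455 + \frac{1}{2911} = \frac{4235506}{2911}$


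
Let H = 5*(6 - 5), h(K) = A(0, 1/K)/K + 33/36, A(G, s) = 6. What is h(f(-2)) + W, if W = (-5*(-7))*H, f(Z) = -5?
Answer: 10483/60 ≈ 174.72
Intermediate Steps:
h(K) = 11/12 + 6/K (h(K) = 6/K + 33/36 = 6/K + 33*(1/36) = 6/K + 11/12 = 11/12 + 6/K)
H = 5 (H = 5*1 = 5)
W = 175 (W = -5*(-7)*5 = 35*5 = 175)
h(f(-2)) + W = (11/12 + 6/(-5)) + 175 = (11/12 + 6*(-⅕)) + 175 = (11/12 - 6/5) + 175 = -17/60 + 175 = 10483/60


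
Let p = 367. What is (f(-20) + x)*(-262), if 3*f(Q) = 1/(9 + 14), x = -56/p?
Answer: 916214/25323 ≈ 36.181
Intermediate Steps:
x = -56/367 ≈ -0.15259
f(Q) = 1/69 (f(Q) = 1/(3*(9 + 14)) = (⅓)/23 = (⅓)*(1/23) = 1/69)
(f(-20) + x)*(-262) = (1/69 - 56/367)*(-262) = -3497/25323*(-262) = 916214/25323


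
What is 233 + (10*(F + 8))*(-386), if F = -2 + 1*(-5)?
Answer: -3627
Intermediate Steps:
F = -7 (F = -2 - 5 = -7)
233 + (10*(F + 8))*(-386) = 233 + (10*(-7 + 8))*(-386) = 233 + (10*1)*(-386) = 233 + 10*(-386) = 233 - 3860 = -3627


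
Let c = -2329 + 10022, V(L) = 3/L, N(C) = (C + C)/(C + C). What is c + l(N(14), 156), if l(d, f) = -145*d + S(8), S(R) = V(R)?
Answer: 60387/8 ≈ 7548.4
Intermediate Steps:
N(C) = 1 (N(C) = (2*C)/((2*C)) = (2*C)*(1/(2*C)) = 1)
S(R) = 3/R
l(d, f) = 3/8 - 145*d (l(d, f) = -145*d + 3/8 = 3/8 - 145*d)
c = 7693
c + l(N(14), 156) = 7693 + (3/8 - 145*1) = 7693 + (3/8 - 145) = 7693 - 1157/8 = 60387/8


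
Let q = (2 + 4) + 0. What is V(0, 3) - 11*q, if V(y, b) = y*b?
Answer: -66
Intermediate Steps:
V(y, b) = b*y
q = 6 (q = 6 + 0 = 6)
V(0, 3) - 11*q = 3*0 - 11*6 = 0 - 66 = -66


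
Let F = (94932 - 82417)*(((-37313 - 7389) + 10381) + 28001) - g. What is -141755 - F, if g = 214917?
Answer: 79167962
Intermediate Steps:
F = -79309717 (F = (94932 - 82417)*(((-37313 - 7389) + 10381) + 28001) - 1*214917 = 12515*((-44702 + 10381) + 28001) - 214917 = 12515*(-34321 + 28001) - 214917 = 12515*(-6320) - 214917 = -79094800 - 214917 = -79309717)
-141755 - F = -141755 - 1*(-79309717) = -141755 + 79309717 = 79167962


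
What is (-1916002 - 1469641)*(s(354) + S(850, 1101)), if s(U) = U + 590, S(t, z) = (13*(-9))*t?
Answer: 333506149358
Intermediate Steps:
S(t, z) = -117*t
s(U) = 590 + U
(-1916002 - 1469641)*(s(354) + S(850, 1101)) = (-1916002 - 1469641)*((590 + 354) - 117*850) = -3385643*(944 - 99450) = -3385643*(-98506) = 333506149358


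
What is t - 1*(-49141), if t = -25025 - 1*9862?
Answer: 14254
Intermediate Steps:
t = -34887 (t = -25025 - 9862 = -34887)
t - 1*(-49141) = -34887 - 1*(-49141) = -34887 + 49141 = 14254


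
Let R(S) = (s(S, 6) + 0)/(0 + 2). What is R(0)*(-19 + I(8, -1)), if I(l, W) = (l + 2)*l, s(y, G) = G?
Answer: 183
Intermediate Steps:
R(S) = 3 (R(S) = (6 + 0)/(0 + 2) = 6/2 = 6*(1/2) = 3)
I(l, W) = l*(2 + l) (I(l, W) = (2 + l)*l = l*(2 + l))
R(0)*(-19 + I(8, -1)) = 3*(-19 + 8*(2 + 8)) = 3*(-19 + 8*10) = 3*(-19 + 80) = 3*61 = 183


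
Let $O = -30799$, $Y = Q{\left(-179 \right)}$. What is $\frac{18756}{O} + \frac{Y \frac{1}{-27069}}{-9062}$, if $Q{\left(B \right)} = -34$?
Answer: $- \frac{2300417152667}{3777486231561} \approx -0.60898$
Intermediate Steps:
$Y = -34$
$\frac{18756}{O} + \frac{Y \frac{1}{-27069}}{-9062} = \frac{18756}{-30799} + \frac{\left(-34\right) \frac{1}{-27069}}{-9062} = 18756 \left(- \frac{1}{30799}\right) + \left(-34\right) \left(- \frac{1}{27069}\right) \left(- \frac{1}{9062}\right) = - \frac{18756}{30799} + \frac{34}{27069} \left(- \frac{1}{9062}\right) = - \frac{18756}{30799} - \frac{17}{122649639} = - \frac{2300417152667}{3777486231561}$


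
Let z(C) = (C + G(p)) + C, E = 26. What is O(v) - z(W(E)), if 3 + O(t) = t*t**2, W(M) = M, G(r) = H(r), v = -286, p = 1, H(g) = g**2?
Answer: -23393712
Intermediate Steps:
G(r) = r**2
z(C) = 1 + 2*C (z(C) = (C + 1**2) + C = (C + 1) + C = (1 + C) + C = 1 + 2*C)
O(t) = -3 + t**3 (O(t) = -3 + t*t**2 = -3 + t**3)
O(v) - z(W(E)) = (-3 + (-286)**3) - (1 + 2*26) = (-3 - 23393656) - (1 + 52) = -23393659 - 1*53 = -23393659 - 53 = -23393712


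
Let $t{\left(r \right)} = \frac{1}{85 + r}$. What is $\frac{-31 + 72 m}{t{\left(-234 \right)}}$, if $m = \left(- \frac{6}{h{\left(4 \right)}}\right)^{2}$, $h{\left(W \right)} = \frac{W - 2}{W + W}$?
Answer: $-6174709$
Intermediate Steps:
$h{\left(W \right)} = \frac{-2 + W}{2 W}$
$m = 576$ ($m = \left(- \frac{6}{\frac{1}{2} \cdot \frac{1}{4} \left(-2 + 4\right)}\right)^{2} = \left(- \frac{6}{\frac{1}{2} \cdot \frac{1}{4} \cdot 2}\right)^{2} = \left(- 6 \frac{1}{\frac{1}{4}}\right)^{2} = \left(\left(-6\right) 4\right)^{2} = \left(-24\right)^{2} = 576$)
$\frac{-31 + 72 m}{t{\left(-234 \right)}} = \frac{-31 + 72 \cdot 576}{\frac{1}{85 - 234}} = \frac{-31 + 41472}{\frac{1}{-149}} = \frac{41441}{- \frac{1}{149}} = 41441 \left(-149\right) = -6174709$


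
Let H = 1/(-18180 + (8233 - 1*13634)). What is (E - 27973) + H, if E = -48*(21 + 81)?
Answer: -775083890/23581 ≈ -32869.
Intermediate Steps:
E = -4896 (E = -48*102 = -4896)
H = -1/23581 (H = 1/(-18180 + (8233 - 13634)) = 1/(-18180 - 5401) = 1/(-23581) = -1/23581 ≈ -4.2407e-5)
(E - 27973) + H = (-4896 - 27973) - 1/23581 = -32869 - 1/23581 = -775083890/23581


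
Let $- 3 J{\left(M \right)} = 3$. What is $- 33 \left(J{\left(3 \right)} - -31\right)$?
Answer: $-990$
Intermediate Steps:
$J{\left(M \right)} = -1$ ($J{\left(M \right)} = \left(- \frac{1}{3}\right) 3 = -1$)
$- 33 \left(J{\left(3 \right)} - -31\right) = - 33 \left(-1 - -31\right) = - 33 \left(-1 + 31\right) = \left(-33\right) 30 = -990$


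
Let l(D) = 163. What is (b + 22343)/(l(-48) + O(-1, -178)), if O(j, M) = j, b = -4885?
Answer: 8729/81 ≈ 107.77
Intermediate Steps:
(b + 22343)/(l(-48) + O(-1, -178)) = (-4885 + 22343)/(163 - 1) = 17458/162 = 17458*(1/162) = 8729/81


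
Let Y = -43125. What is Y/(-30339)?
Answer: 14375/10113 ≈ 1.4214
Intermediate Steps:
Y/(-30339) = -43125/(-30339) = -43125*(-1/30339) = 14375/10113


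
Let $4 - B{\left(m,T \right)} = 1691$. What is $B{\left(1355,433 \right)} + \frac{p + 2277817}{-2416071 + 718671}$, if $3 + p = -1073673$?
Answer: $- \frac{2864717941}{1697400} \approx -1687.7$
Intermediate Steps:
$p = -1073676$ ($p = -3 - 1073673 = -1073676$)
$B{\left(m,T \right)} = -1687$ ($B{\left(m,T \right)} = 4 - 1691 = -1687$)
$B{\left(1355,433 \right)} + \frac{p + 2277817}{-2416071 + 718671} = -1687 + \frac{-1073676 + 2277817}{-2416071 + 718671} = -1687 + \frac{1204141}{-1697400} = -1687 + 1204141 \left(- \frac{1}{1697400}\right) = -1687 - \frac{1204141}{1697400} = - \frac{2864717941}{1697400}$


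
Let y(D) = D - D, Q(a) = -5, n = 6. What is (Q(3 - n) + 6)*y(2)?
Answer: 0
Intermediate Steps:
y(D) = 0
(Q(3 - n) + 6)*y(2) = (-5 + 6)*0 = 1*0 = 0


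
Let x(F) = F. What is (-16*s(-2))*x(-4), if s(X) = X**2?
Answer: 256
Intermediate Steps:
(-16*s(-2))*x(-4) = -16*(-2)**2*(-4) = -16*4*(-4) = -64*(-4) = 256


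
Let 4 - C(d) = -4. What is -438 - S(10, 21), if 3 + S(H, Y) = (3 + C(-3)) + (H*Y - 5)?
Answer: -651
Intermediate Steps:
C(d) = 8 (C(d) = 4 - 1*(-4) = 4 + 4 = 8)
S(H, Y) = 3 + H*Y (S(H, Y) = -3 + ((3 + 8) + (H*Y - 5)) = -3 + (11 + (-5 + H*Y)) = -3 + (6 + H*Y) = 3 + H*Y)
-438 - S(10, 21) = -438 - (3 + 10*21) = -438 - (3 + 210) = -438 - 1*213 = -438 - 213 = -651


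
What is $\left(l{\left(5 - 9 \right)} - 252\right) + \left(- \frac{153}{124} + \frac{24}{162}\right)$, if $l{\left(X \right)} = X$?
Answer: $- \frac{860723}{3348} \approx -257.09$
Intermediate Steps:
$\left(l{\left(5 - 9 \right)} - 252\right) + \left(- \frac{153}{124} + \frac{24}{162}\right) = \left(\left(5 - 9\right) - 252\right) + \left(- \frac{153}{124} + \frac{24}{162}\right) = \left(\left(5 - 9\right) - 252\right) + \left(\left(-153\right) \frac{1}{124} + 24 \cdot \frac{1}{162}\right) = \left(-4 - 252\right) + \left(- \frac{153}{124} + \frac{4}{27}\right) = -256 - \frac{3635}{3348} = - \frac{860723}{3348}$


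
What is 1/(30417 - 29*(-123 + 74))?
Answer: 1/31838 ≈ 3.1409e-5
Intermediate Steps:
1/(30417 - 29*(-123 + 74)) = 1/(30417 - 29*(-49)) = 1/(30417 + 1421) = 1/31838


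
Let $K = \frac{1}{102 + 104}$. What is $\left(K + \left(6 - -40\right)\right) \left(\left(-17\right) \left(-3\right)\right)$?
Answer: $\frac{483327}{206} \approx 2346.2$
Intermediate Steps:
$K = \frac{1}{206} \approx 0.0048544$
$\left(K + \left(6 - -40\right)\right) \left(\left(-17\right) \left(-3\right)\right) = \left(\frac{1}{206} + \left(6 - -40\right)\right) \left(\left(-17\right) \left(-3\right)\right) = \left(\frac{1}{206} + \left(6 + 40\right)\right) 51 = \left(\frac{1}{206} + 46\right) 51 = \frac{9477}{206} \cdot 51 = \frac{483327}{206}$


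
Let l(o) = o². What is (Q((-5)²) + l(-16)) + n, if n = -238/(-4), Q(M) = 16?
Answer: 663/2 ≈ 331.50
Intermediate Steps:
n = 119/2 (n = -238*(-¼) = 119/2 ≈ 59.500)
(Q((-5)²) + l(-16)) + n = (16 + (-16)²) + 119/2 = (16 + 256) + 119/2 = 272 + 119/2 = 663/2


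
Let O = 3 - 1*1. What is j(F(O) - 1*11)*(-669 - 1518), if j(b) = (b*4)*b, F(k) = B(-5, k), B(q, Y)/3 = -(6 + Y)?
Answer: -10716300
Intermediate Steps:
O = 2 (O = 3 - 1 = 2)
B(q, Y) = -18 - 3*Y (B(q, Y) = 3*(-(6 + Y)) = 3*(-6 - Y) = -18 - 3*Y)
F(k) = -18 - 3*k
j(b) = 4*b**2 (j(b) = (4*b)*b = 4*b**2)
j(F(O) - 1*11)*(-669 - 1518) = (4*((-18 - 3*2) - 1*11)**2)*(-669 - 1518) = (4*((-18 - 6) - 11)**2)*(-2187) = (4*(-24 - 11)**2)*(-2187) = (4*(-35)**2)*(-2187) = (4*1225)*(-2187) = 4900*(-2187) = -10716300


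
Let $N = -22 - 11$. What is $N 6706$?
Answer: $-221298$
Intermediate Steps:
$N = -33$ ($N = -22 - 11 = -33$)
$N 6706 = \left(-33\right) 6706 = -221298$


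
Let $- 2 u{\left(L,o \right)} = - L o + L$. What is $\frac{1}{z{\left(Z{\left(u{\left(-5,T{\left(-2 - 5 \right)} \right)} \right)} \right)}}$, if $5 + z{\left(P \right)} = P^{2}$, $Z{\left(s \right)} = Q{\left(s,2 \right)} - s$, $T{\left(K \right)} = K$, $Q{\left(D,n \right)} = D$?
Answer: $- \frac{1}{5} \approx -0.2$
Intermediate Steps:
$u{\left(L,o \right)} = - \frac{L}{2} + \frac{L o}{2}$ ($u{\left(L,o \right)} = - \frac{- L o + L}{2} = - \frac{L - L o}{2} = - \frac{L}{2} + \frac{L o}{2}$)
$Z{\left(s \right)} = 0$ ($Z{\left(s \right)} = s - s = 0$)
$z{\left(P \right)} = -5 + P^{2}$
$\frac{1}{z{\left(Z{\left(u{\left(-5,T{\left(-2 - 5 \right)} \right)} \right)} \right)}} = \frac{1}{-5 + 0^{2}} = \frac{1}{-5 + 0} = \frac{1}{-5} = - \frac{1}{5}$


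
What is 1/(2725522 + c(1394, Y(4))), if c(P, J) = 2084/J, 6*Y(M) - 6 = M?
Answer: 5/13633862 ≈ 3.6673e-7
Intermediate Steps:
Y(M) = 1 + M/6
1/(2725522 + c(1394, Y(4))) = 1/(2725522 + 2084/(1 + (⅙)*4)) = 1/(2725522 + 2084/(1 + ⅔)) = 1/(2725522 + 2084/(5/3)) = 1/(2725522 + 2084*(⅗)) = 1/(2725522 + 6252/5) = 1/(13633862/5) = 5/13633862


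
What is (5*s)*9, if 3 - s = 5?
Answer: -90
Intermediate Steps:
s = -2 (s = 3 - 1*5 = 3 - 5 = -2)
(5*s)*9 = (5*(-2))*9 = -10*9 = -90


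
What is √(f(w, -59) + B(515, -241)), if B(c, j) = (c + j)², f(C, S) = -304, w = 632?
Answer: 6*√2077 ≈ 273.44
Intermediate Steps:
√(f(w, -59) + B(515, -241)) = √(-304 + (515 - 241)²) = √(-304 + 274²) = √(-304 + 75076) = √74772 = 6*√2077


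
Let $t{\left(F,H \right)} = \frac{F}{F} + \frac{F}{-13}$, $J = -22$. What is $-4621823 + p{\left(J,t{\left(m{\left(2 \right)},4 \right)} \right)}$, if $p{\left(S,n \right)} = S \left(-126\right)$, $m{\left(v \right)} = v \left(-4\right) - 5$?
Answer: $-4619051$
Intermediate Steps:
$m{\left(v \right)} = -5 - 4 v$ ($m{\left(v \right)} = - 4 v - 5 = -5 - 4 v$)
$t{\left(F,H \right)} = 1 - \frac{F}{13}$ ($t{\left(F,H \right)} = 1 + F \left(- \frac{1}{13}\right) = 1 - \frac{F}{13}$)
$p{\left(S,n \right)} = - 126 S$
$-4621823 + p{\left(J,t{\left(m{\left(2 \right)},4 \right)} \right)} = -4621823 - -2772 = -4621823 + 2772 = -4619051$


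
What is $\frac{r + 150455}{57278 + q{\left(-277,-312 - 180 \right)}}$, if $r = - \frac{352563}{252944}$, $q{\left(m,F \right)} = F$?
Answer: $\frac{38056336957}{14363677984} \approx 2.6495$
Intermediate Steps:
$r = - \frac{352563}{252944}$ ($r = \left(-352563\right) \frac{1}{252944} = - \frac{352563}{252944} \approx -1.3938$)
$\frac{r + 150455}{57278 + q{\left(-277,-312 - 180 \right)}} = \frac{- \frac{352563}{252944} + 150455}{57278 - 492} = \frac{38056336957}{252944 \left(57278 - 492\right)} = \frac{38056336957}{252944 \cdot 56786} = \frac{38056336957}{252944} \cdot \frac{1}{56786} = \frac{38056336957}{14363677984}$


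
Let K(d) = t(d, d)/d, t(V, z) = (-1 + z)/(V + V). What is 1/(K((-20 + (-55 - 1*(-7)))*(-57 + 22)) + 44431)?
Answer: 11328800/503349915179 ≈ 2.2507e-5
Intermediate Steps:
t(V, z) = (-1 + z)/(2*V) (t(V, z) = (-1 + z)/((2*V)) = (-1 + z)*(1/(2*V)) = (-1 + z)/(2*V))
K(d) = (-1 + d)/(2*d²) (K(d) = ((-1 + d)/(2*d))/d = (-1 + d)/(2*d²))
1/(K((-20 + (-55 - 1*(-7)))*(-57 + 22)) + 44431) = 1/((-1 + (-20 + (-55 - 1*(-7)))*(-57 + 22))/(2*((-20 + (-55 - 1*(-7)))*(-57 + 22))²) + 44431) = 1/((-1 + (-20 + (-55 + 7))*(-35))/(2*((-20 + (-55 + 7))*(-35))²) + 44431) = 1/((-1 + (-20 - 48)*(-35))/(2*((-20 - 48)*(-35))²) + 44431) = 1/((-1 - 68*(-35))/(2*(-68*(-35))²) + 44431) = 1/((½)*(-1 + 2380)/2380² + 44431) = 1/((½)*(1/5664400)*2379 + 44431) = 1/(2379/11328800 + 44431) = 1/(503349915179/11328800) = 11328800/503349915179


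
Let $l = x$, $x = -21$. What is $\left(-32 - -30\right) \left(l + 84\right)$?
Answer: $-126$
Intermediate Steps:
$l = -21$
$\left(-32 - -30\right) \left(l + 84\right) = \left(-32 - -30\right) \left(-21 + 84\right) = \left(-32 + 30\right) 63 = \left(-2\right) 63 = -126$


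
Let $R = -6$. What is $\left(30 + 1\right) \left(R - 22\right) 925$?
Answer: $-802900$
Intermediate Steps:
$\left(30 + 1\right) \left(R - 22\right) 925 = \left(30 + 1\right) \left(-6 - 22\right) 925 = 31 \left(-28\right) 925 = \left(-868\right) 925 = -802900$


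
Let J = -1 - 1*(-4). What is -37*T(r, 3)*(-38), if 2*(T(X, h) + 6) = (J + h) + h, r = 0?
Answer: -2109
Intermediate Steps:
J = 3 (J = -1 + 4 = 3)
T(X, h) = -9/2 + h (T(X, h) = -6 + ((3 + h) + h)/2 = -6 + (3 + 2*h)/2 = -6 + (3/2 + h) = -9/2 + h)
-37*T(r, 3)*(-38) = -37*(-9/2 + 3)*(-38) = -37*(-3/2)*(-38) = (111/2)*(-38) = -2109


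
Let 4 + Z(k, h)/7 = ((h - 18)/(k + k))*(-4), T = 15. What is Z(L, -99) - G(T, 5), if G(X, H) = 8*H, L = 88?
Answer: -2173/44 ≈ -49.386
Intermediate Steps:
Z(k, h) = -28 - 14*(-18 + h)/k (Z(k, h) = -28 + 7*(((h - 18)/(k + k))*(-4)) = -28 + 7*(((-18 + h)/((2*k)))*(-4)) = -28 + 7*(((-18 + h)*(1/(2*k)))*(-4)) = -28 + 7*(((-18 + h)/(2*k))*(-4)) = -28 + 7*(-2*(-18 + h)/k) = -28 - 14*(-18 + h)/k)
Z(L, -99) - G(T, 5) = 14*(18 - 1*(-99) - 2*88)/88 - 8*5 = 14*(1/88)*(18 + 99 - 176) - 1*40 = 14*(1/88)*(-59) - 40 = -413/44 - 40 = -2173/44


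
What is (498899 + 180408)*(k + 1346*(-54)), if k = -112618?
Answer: -125876945714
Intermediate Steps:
(498899 + 180408)*(k + 1346*(-54)) = (498899 + 180408)*(-112618 + 1346*(-54)) = 679307*(-112618 - 72684) = 679307*(-185302) = -125876945714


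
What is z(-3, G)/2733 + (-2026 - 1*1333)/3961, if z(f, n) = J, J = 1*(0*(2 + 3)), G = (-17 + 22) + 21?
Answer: -3359/3961 ≈ -0.84802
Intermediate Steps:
G = 26 (G = 5 + 21 = 26)
J = 0 (J = 1*(0*5) = 1*0 = 0)
z(f, n) = 0
z(-3, G)/2733 + (-2026 - 1*1333)/3961 = 0/2733 + (-2026 - 1*1333)/3961 = 0*(1/2733) + (-2026 - 1333)*(1/3961) = 0 - 3359*1/3961 = 0 - 3359/3961 = -3359/3961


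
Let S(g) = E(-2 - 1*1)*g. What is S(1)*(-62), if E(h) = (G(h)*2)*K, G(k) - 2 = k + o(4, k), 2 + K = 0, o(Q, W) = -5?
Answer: -1488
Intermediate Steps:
K = -2 (K = -2 + 0 = -2)
G(k) = -3 + k (G(k) = 2 + (k - 5) = 2 + (-5 + k) = -3 + k)
E(h) = 12 - 4*h (E(h) = ((-3 + h)*2)*(-2) = (-6 + 2*h)*(-2) = 12 - 4*h)
S(g) = 24*g (S(g) = (12 - 4*(-2 - 1*1))*g = (12 - 4*(-2 - 1))*g = (12 - 4*(-3))*g = (12 + 12)*g = 24*g)
S(1)*(-62) = (24*1)*(-62) = 24*(-62) = -1488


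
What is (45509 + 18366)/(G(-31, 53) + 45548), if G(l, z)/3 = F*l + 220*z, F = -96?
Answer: 63875/89456 ≈ 0.71404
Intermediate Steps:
G(l, z) = -288*l + 660*z (G(l, z) = 3*(-96*l + 220*z) = -288*l + 660*z)
(45509 + 18366)/(G(-31, 53) + 45548) = (45509 + 18366)/((-288*(-31) + 660*53) + 45548) = 63875/((8928 + 34980) + 45548) = 63875/(43908 + 45548) = 63875/89456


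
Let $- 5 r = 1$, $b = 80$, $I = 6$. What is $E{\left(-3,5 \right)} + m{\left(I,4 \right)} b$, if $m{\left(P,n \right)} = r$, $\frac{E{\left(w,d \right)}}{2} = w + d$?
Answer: $-12$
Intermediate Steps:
$E{\left(w,d \right)} = 2 d + 2 w$ ($E{\left(w,d \right)} = 2 \left(w + d\right) = 2 \left(d + w\right) = 2 d + 2 w$)
$r = - \frac{1}{5}$ ($r = \left(- \frac{1}{5}\right) 1 = - \frac{1}{5} \approx -0.2$)
$m{\left(P,n \right)} = - \frac{1}{5}$
$E{\left(-3,5 \right)} + m{\left(I,4 \right)} b = \left(2 \cdot 5 + 2 \left(-3\right)\right) - 16 = \left(10 - 6\right) - 16 = 4 - 16 = -12$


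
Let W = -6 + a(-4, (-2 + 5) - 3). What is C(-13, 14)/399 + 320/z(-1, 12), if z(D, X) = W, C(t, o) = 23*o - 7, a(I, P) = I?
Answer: -593/19 ≈ -31.211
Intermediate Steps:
C(t, o) = -7 + 23*o
W = -10 (W = -6 - 4 = -10)
z(D, X) = -10
C(-13, 14)/399 + 320/z(-1, 12) = (-7 + 23*14)/399 + 320/(-10) = (-7 + 322)*(1/399) + 320*(-⅒) = 315*(1/399) - 32 = 15/19 - 32 = -593/19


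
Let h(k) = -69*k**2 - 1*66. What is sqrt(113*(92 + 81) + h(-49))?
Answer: I*sqrt(146186) ≈ 382.34*I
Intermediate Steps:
h(k) = -66 - 69*k**2 (h(k) = -69*k**2 - 66 = -66 - 69*k**2)
sqrt(113*(92 + 81) + h(-49)) = sqrt(113*(92 + 81) + (-66 - 69*(-49)**2)) = sqrt(113*173 + (-66 - 69*2401)) = sqrt(19549 + (-66 - 165669)) = sqrt(19549 - 165735) = sqrt(-146186) = I*sqrt(146186)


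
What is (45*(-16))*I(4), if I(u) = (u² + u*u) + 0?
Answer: -23040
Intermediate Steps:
I(u) = 2*u² (I(u) = (u² + u²) + 0 = 2*u² + 0 = 2*u²)
(45*(-16))*I(4) = (45*(-16))*(2*4²) = -1440*16 = -720*32 = -23040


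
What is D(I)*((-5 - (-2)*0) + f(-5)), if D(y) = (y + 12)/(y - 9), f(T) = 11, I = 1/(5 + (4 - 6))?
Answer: -111/13 ≈ -8.5385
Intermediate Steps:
I = 1/3 (I = 1/(5 - 2) = 1/3 ≈ 0.33333)
D(y) = (12 + y)/(-9 + y)
D(I)*((-5 - (-2)*0) + f(-5)) = ((12 + 1/3)/(-9 + 1/3))*((-5 - (-2)*0) + 11) = ((37/3)/(-26/3))*((-5 - 2*0) + 11) = (-3/26*37/3)*((-5 + 0) + 11) = -37*(-5 + 11)/26 = -37/26*6 = -111/13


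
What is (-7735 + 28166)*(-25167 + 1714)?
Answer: -479168243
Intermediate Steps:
(-7735 + 28166)*(-25167 + 1714) = 20431*(-23453) = -479168243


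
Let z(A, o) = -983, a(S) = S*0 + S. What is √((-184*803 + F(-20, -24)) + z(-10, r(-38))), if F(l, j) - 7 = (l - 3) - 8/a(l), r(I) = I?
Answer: I*√3718765/5 ≈ 385.68*I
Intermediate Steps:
a(S) = S (a(S) = 0 + S = S)
F(l, j) = 4 + l - 8/l (F(l, j) = 7 + ((l - 3) - 8/l) = 7 + ((-3 + l) - 8/l) = 7 + (-3 + l - 8/l) = 4 + l - 8/l)
√((-184*803 + F(-20, -24)) + z(-10, r(-38))) = √((-184*803 + (4 - 20 - 8/(-20))) - 983) = √((-147752 + (4 - 20 - 8*(-1/20))) - 983) = √((-147752 + (4 - 20 + ⅖)) - 983) = √((-147752 - 78/5) - 983) = √(-738838/5 - 983) = √(-743753/5) = I*√3718765/5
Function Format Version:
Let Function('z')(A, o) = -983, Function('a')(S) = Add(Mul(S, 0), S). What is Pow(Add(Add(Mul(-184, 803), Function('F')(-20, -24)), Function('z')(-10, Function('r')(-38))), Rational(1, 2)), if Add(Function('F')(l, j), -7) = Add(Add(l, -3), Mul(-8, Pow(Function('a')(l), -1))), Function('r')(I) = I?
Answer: Mul(Rational(1, 5), I, Pow(3718765, Rational(1, 2))) ≈ Mul(385.68, I)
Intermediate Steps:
Function('a')(S) = S (Function('a')(S) = Add(0, S) = S)
Function('F')(l, j) = Add(4, l, Mul(-8, Pow(l, -1))) (Function('F')(l, j) = Add(7, Add(Add(l, -3), Mul(-8, Pow(l, -1)))) = Add(7, Add(Add(-3, l), Mul(-8, Pow(l, -1)))) = Add(7, Add(-3, l, Mul(-8, Pow(l, -1)))) = Add(4, l, Mul(-8, Pow(l, -1))))
Pow(Add(Add(Mul(-184, 803), Function('F')(-20, -24)), Function('z')(-10, Function('r')(-38))), Rational(1, 2)) = Pow(Add(Add(Mul(-184, 803), Add(4, -20, Mul(-8, Pow(-20, -1)))), -983), Rational(1, 2)) = Pow(Add(Add(-147752, Add(4, -20, Mul(-8, Rational(-1, 20)))), -983), Rational(1, 2)) = Pow(Add(Add(-147752, Add(4, -20, Rational(2, 5))), -983), Rational(1, 2)) = Pow(Add(Add(-147752, Rational(-78, 5)), -983), Rational(1, 2)) = Pow(Add(Rational(-738838, 5), -983), Rational(1, 2)) = Pow(Rational(-743753, 5), Rational(1, 2)) = Mul(Rational(1, 5), I, Pow(3718765, Rational(1, 2)))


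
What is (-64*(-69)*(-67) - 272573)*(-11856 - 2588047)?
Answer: 1477901860835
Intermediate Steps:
(-64*(-69)*(-67) - 272573)*(-11856 - 2588047) = (4416*(-67) - 272573)*(-2599903) = (-295872 - 272573)*(-2599903) = -568445*(-2599903) = 1477901860835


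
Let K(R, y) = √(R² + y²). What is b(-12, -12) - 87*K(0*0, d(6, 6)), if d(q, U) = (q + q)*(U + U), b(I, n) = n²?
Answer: -12384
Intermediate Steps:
d(q, U) = 4*U*q (d(q, U) = (2*q)*(2*U) = 4*U*q)
b(-12, -12) - 87*K(0*0, d(6, 6)) = (-12)² - 87*√((0*0)² + (4*6*6)²) = 144 - 87*√(0² + 144²) = 144 - 87*√(0 + 20736) = 144 - 87*√20736 = 144 - 87*144 = 144 - 12528 = -12384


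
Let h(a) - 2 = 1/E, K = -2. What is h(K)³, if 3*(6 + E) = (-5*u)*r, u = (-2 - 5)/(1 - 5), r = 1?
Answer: 8242408/1225043 ≈ 6.7283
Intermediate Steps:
u = 7/4 (u = -7/(-4) = -7*(-¼) = 7/4 ≈ 1.7500)
E = -107/12 (E = -6 + (-5*7/4*1)/3 = -6 + (-35/4*1)/3 = -6 + (⅓)*(-35/4) = -6 - 35/12 = -107/12 ≈ -8.9167)
h(a) = 202/107 (h(a) = 2 + 1/(-107/12) = 2 - 12/107 = 202/107)
h(K)³ = (202/107)³ = 8242408/1225043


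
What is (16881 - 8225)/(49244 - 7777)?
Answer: 8656/41467 ≈ 0.20874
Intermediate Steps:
(16881 - 8225)/(49244 - 7777) = 8656/41467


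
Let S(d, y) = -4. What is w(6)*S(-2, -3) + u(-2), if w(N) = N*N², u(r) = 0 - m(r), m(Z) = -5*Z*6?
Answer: -924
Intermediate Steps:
m(Z) = -30*Z
u(r) = 30*r (u(r) = 0 - (-30)*r = 0 + 30*r = 30*r)
w(N) = N³
w(6)*S(-2, -3) + u(-2) = 6³*(-4) + 30*(-2) = 216*(-4) - 60 = -864 - 60 = -924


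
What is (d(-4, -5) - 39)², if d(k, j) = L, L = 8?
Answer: 961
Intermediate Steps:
d(k, j) = 8
(d(-4, -5) - 39)² = (8 - 39)² = (-31)² = 961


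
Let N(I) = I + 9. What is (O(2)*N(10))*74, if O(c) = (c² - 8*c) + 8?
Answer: -5624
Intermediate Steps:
O(c) = 8 + c² - 8*c
N(I) = 9 + I
(O(2)*N(10))*74 = ((8 + 2² - 8*2)*(9 + 10))*74 = ((8 + 4 - 16)*19)*74 = -4*19*74 = -76*74 = -5624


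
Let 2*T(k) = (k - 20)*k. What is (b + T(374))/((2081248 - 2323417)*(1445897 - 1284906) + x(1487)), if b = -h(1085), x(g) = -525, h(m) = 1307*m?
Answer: 1351897/38987030004 ≈ 3.4676e-5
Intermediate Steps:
T(k) = k*(-20 + k)/2 (T(k) = ((k - 20)*k)/2 = ((-20 + k)*k)/2 = (k*(-20 + k))/2 = k*(-20 + k)/2)
b = -1418095 (b = -1307*1085 = -1*1418095 = -1418095)
(b + T(374))/((2081248 - 2323417)*(1445897 - 1284906) + x(1487)) = (-1418095 + (½)*374*(-20 + 374))/((2081248 - 2323417)*(1445897 - 1284906) - 525) = (-1418095 + (½)*374*354)/(-242169*160991 - 525) = (-1418095 + 66198)/(-38987029479 - 525) = -1351897/(-38987030004) = -1351897*(-1/38987030004) = 1351897/38987030004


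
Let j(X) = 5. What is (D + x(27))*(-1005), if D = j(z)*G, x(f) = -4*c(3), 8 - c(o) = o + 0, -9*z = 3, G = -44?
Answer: 241200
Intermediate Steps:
z = -⅓ (z = -⅑*3 = -⅓ ≈ -0.33333)
c(o) = 8 - o (c(o) = 8 - (o + 0) = 8 - o)
x(f) = -20 (x(f) = -4*(8 - 1*3) = -4*(8 - 3) = -4*5 = -20)
D = -220 (D = 5*(-44) = -220)
(D + x(27))*(-1005) = (-220 - 20)*(-1005) = -240*(-1005) = 241200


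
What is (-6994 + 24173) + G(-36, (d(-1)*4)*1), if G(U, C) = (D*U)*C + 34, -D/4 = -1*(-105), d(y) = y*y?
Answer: 77693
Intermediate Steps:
d(y) = y**2
D = -420 (D = -(-4)*(-105) = -4*105 = -420)
G(U, C) = 34 - 420*C*U (G(U, C) = (-420*U)*C + 34 = -420*C*U + 34 = 34 - 420*C*U)
(-6994 + 24173) + G(-36, (d(-1)*4)*1) = (-6994 + 24173) + (34 - 420*((-1)**2*4)*1*(-36)) = 17179 + (34 - 420*(1*4)*1*(-36)) = 17179 + (34 - 420*4*1*(-36)) = 17179 + (34 - 420*4*(-36)) = 17179 + (34 + 60480) = 17179 + 60514 = 77693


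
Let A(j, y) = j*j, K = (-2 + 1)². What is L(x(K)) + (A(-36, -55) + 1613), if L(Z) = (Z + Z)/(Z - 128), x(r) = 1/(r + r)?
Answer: 741793/255 ≈ 2909.0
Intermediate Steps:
K = 1 (K = (-1)² = 1)
A(j, y) = j²
x(r) = 1/(2*r)
L(Z) = 2*Z/(-128 + Z) (L(Z) = (2*Z)/(-128 + Z) = 2*Z/(-128 + Z))
L(x(K)) + (A(-36, -55) + 1613) = 2*((½)/1)/(-128 + (½)/1) + ((-36)² + 1613) = 2*((½)*1)/(-128 + (½)*1) + (1296 + 1613) = 2*(½)/(-128 + ½) + 2909 = 2*(½)/(-255/2) + 2909 = 2*(½)*(-2/255) + 2909 = -2/255 + 2909 = 741793/255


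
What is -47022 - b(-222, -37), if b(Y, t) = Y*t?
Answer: -55236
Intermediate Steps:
-47022 - b(-222, -37) = -47022 - (-222)*(-37) = -47022 - 1*8214 = -47022 - 8214 = -55236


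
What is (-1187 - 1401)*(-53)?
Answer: 137164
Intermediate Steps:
(-1187 - 1401)*(-53) = -2588*(-53) = 137164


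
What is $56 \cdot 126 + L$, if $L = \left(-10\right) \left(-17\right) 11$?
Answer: $8926$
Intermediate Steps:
$L = 1870$ ($L = 170 \cdot 11 = 1870$)
$56 \cdot 126 + L = 56 \cdot 126 + 1870 = 7056 + 1870 = 8926$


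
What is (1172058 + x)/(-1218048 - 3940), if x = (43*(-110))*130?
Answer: -278579/610994 ≈ -0.45594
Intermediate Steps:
x = -614900 (x = -4730*130 = -614900)
(1172058 + x)/(-1218048 - 3940) = (1172058 - 614900)/(-1218048 - 3940) = 557158/(-1221988) = 557158*(-1/1221988) = -278579/610994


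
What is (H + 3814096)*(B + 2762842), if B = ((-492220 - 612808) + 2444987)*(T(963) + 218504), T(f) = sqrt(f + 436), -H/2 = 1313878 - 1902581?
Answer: 1461457698572815356 + 6688408028418*sqrt(1399) ≈ 1.4617e+18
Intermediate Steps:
H = 1177406 (H = -2*(1313878 - 1902581) = -2*(-588703) = 1177406)
T(f) = sqrt(436 + f)
B = 292786401336 + 1339959*sqrt(1399) (B = ((-492220 - 612808) + 2444987)*(sqrt(436 + 963) + 218504) = (-1105028 + 2444987)*(sqrt(1399) + 218504) = 1339959*(218504 + sqrt(1399)) = 292786401336 + 1339959*sqrt(1399) ≈ 2.9284e+11)
(H + 3814096)*(B + 2762842) = (1177406 + 3814096)*((292786401336 + 1339959*sqrt(1399)) + 2762842) = 4991502*(292789164178 + 1339959*sqrt(1399)) = 1461457698572815356 + 6688408028418*sqrt(1399)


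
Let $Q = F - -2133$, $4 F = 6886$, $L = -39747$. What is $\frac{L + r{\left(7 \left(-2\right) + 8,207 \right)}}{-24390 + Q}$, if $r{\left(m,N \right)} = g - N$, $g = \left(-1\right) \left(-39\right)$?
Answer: $\frac{79830}{41071} \approx 1.9437$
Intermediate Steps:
$g = 39$
$F = \frac{3443}{2}$ ($F = \frac{1}{4} \cdot 6886 = \frac{3443}{2} \approx 1721.5$)
$r{\left(m,N \right)} = 39 - N$
$Q = \frac{7709}{2}$ ($Q = \frac{3443}{2} - -2133 = \frac{3443}{2} + 2133 = \frac{7709}{2} \approx 3854.5$)
$\frac{L + r{\left(7 \left(-2\right) + 8,207 \right)}}{-24390 + Q} = \frac{-39747 + \left(39 - 207\right)}{-24390 + \frac{7709}{2}} = \frac{-39747 + \left(39 - 207\right)}{- \frac{41071}{2}} = \left(-39747 - 168\right) \left(- \frac{2}{41071}\right) = \left(-39915\right) \left(- \frac{2}{41071}\right) = \frac{79830}{41071}$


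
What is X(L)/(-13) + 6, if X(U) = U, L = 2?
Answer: 76/13 ≈ 5.8462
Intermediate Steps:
X(L)/(-13) + 6 = 2/(-13) + 6 = -1/13*2 + 6 = -2/13 + 6 = 76/13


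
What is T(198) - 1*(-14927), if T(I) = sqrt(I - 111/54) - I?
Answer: 14729 + sqrt(7054)/6 ≈ 14743.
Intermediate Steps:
T(I) = sqrt(-37/18 + I) - I (T(I) = sqrt(I - 111*1/54) - I = sqrt(I - 37/18) - I = sqrt(-37/18 + I) - I)
T(198) - 1*(-14927) = (-1*198 + sqrt(-74 + 36*198)/6) - 1*(-14927) = (-198 + sqrt(-74 + 7128)/6) + 14927 = (-198 + sqrt(7054)/6) + 14927 = 14729 + sqrt(7054)/6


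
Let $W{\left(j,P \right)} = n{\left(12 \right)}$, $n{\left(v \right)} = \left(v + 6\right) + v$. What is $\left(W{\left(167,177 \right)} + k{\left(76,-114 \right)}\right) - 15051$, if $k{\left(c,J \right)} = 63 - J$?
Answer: $-14844$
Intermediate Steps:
$n{\left(v \right)} = 6 + 2 v$ ($n{\left(v \right)} = \left(6 + v\right) + v = 6 + 2 v$)
$W{\left(j,P \right)} = 30$ ($W{\left(j,P \right)} = 6 + 2 \cdot 12 = 6 + 24 = 30$)
$\left(W{\left(167,177 \right)} + k{\left(76,-114 \right)}\right) - 15051 = \left(30 + \left(63 - -114\right)\right) - 15051 = \left(30 + \left(63 + 114\right)\right) - 15051 = \left(30 + 177\right) - 15051 = 207 - 15051 = -14844$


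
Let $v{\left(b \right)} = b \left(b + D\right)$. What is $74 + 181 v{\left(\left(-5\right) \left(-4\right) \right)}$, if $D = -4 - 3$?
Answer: $47134$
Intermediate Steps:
$D = -7$ ($D = -4 - 3 = -7$)
$v{\left(b \right)} = b \left(-7 + b\right)$ ($v{\left(b \right)} = b \left(b - 7\right) = b \left(-7 + b\right)$)
$74 + 181 v{\left(\left(-5\right) \left(-4\right) \right)} = 74 + 181 \left(-5\right) \left(-4\right) \left(-7 - -20\right) = 74 + 181 \cdot 20 \left(-7 + 20\right) = 74 + 181 \cdot 20 \cdot 13 = 74 + 181 \cdot 260 = 74 + 47060 = 47134$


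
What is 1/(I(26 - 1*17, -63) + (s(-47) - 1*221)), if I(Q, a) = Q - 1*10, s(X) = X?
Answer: -1/269 ≈ -0.0037175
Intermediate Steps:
I(Q, a) = -10 + Q (I(Q, a) = Q - 10 = -10 + Q)
1/(I(26 - 1*17, -63) + (s(-47) - 1*221)) = 1/((-10 + (26 - 1*17)) + (-47 - 1*221)) = 1/((-10 + (26 - 17)) + (-47 - 221)) = 1/((-10 + 9) - 268) = 1/(-1 - 268) = 1/(-269) = -1/269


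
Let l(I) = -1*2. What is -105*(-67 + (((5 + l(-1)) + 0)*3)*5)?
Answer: 2310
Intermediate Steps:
l(I) = -2
-105*(-67 + (((5 + l(-1)) + 0)*3)*5) = -105*(-67 + (((5 - 2) + 0)*3)*5) = -105*(-67 + ((3 + 0)*3)*5) = -105*(-67 + (3*3)*5) = -105*(-67 + 9*5) = -105*(-67 + 45) = -105*(-22) = 2310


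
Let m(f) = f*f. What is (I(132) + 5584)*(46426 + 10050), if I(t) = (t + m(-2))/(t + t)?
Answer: 10407905564/33 ≈ 3.1539e+8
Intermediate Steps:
m(f) = f**2
I(t) = (4 + t)/(2*t) (I(t) = (t + (-2)**2)/(t + t) = (t + 4)/((2*t)) = (4 + t)*(1/(2*t)) = (4 + t)/(2*t))
(I(132) + 5584)*(46426 + 10050) = ((1/2)*(4 + 132)/132 + 5584)*(46426 + 10050) = ((1/2)*(1/132)*136 + 5584)*56476 = (17/33 + 5584)*56476 = (184289/33)*56476 = 10407905564/33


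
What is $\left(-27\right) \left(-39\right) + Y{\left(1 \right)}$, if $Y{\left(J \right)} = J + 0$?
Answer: $1054$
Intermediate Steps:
$Y{\left(J \right)} = J$
$\left(-27\right) \left(-39\right) + Y{\left(1 \right)} = \left(-27\right) \left(-39\right) + 1 = 1053 + 1 = 1054$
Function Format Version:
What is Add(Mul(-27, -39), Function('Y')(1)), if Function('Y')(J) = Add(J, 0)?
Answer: 1054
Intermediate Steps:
Function('Y')(J) = J
Add(Mul(-27, -39), Function('Y')(1)) = Add(Mul(-27, -39), 1) = Add(1053, 1) = 1054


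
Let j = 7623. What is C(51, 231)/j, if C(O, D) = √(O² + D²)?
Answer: √6218/2541 ≈ 0.031033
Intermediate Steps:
C(O, D) = √(D² + O²)
C(51, 231)/j = √(231² + 51²)/7623 = √(53361 + 2601)*(1/7623) = √55962*(1/7623) = (3*√6218)*(1/7623) = √6218/2541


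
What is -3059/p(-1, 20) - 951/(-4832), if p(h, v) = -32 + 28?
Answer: 3696223/4832 ≈ 764.95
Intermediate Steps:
p(h, v) = -4
-3059/p(-1, 20) - 951/(-4832) = -3059/(-4) - 951/(-4832) = -3059*(-¼) - 951*(-1/4832) = 3059/4 + 951/4832 = 3696223/4832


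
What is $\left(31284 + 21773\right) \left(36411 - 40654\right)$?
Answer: $-225120851$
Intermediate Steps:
$\left(31284 + 21773\right) \left(36411 - 40654\right) = 53057 \left(-4243\right) = -225120851$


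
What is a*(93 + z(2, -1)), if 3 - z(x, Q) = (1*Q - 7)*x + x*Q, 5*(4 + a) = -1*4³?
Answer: -9576/5 ≈ -1915.2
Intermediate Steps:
a = -84/5 (a = -4 + (-1*4³)/5 = -4 + (-1*64)/5 = -4 + (⅕)*(-64) = -4 - 64/5 = -84/5 ≈ -16.800)
z(x, Q) = 3 - Q*x - x*(-7 + Q) (z(x, Q) = 3 - ((1*Q - 7)*x + x*Q) = 3 - ((Q - 7)*x + Q*x) = 3 - ((-7 + Q)*x + Q*x) = 3 - (x*(-7 + Q) + Q*x) = 3 - (Q*x + x*(-7 + Q)) = 3 + (-Q*x - x*(-7 + Q)) = 3 - Q*x - x*(-7 + Q))
a*(93 + z(2, -1)) = -84*(93 + (3 + 7*2 - 2*(-1)*2))/5 = -84*(93 + (3 + 14 + 4))/5 = -84*(93 + 21)/5 = -84/5*114 = -9576/5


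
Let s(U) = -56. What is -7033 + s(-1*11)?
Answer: -7089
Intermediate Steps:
-7033 + s(-1*11) = -7033 - 56 = -7089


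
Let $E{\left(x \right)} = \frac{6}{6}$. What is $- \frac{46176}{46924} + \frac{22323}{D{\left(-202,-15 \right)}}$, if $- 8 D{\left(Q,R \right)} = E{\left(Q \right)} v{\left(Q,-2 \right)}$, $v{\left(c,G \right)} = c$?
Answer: $\frac{1046318508}{1184831} \approx 883.09$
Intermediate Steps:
$E{\left(x \right)} = 1$ ($E{\left(x \right)} = 6 \cdot \frac{1}{6} = 1$)
$D{\left(Q,R \right)} = - \frac{Q}{8}$ ($D{\left(Q,R \right)} = - \frac{1 Q}{8} = - \frac{Q}{8}$)
$- \frac{46176}{46924} + \frac{22323}{D{\left(-202,-15 \right)}} = - \frac{46176}{46924} + \frac{22323}{\left(- \frac{1}{8}\right) \left(-202\right)} = \left(-46176\right) \frac{1}{46924} + \frac{22323}{\frac{101}{4}} = - \frac{11544}{11731} + 22323 \cdot \frac{4}{101} = - \frac{11544}{11731} + \frac{89292}{101} = \frac{1046318508}{1184831}$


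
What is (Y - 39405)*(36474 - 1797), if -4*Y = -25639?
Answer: -4576705137/4 ≈ -1.1442e+9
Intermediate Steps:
Y = 25639/4 (Y = -¼*(-25639) = 25639/4 ≈ 6409.8)
(Y - 39405)*(36474 - 1797) = (25639/4 - 39405)*(36474 - 1797) = -131981/4*34677 = -4576705137/4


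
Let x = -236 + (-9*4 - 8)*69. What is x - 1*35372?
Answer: -38644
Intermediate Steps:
x = -3272 (x = -236 + (-36 - 8)*69 = -236 - 44*69 = -236 - 3036 = -3272)
x - 1*35372 = -3272 - 1*35372 = -3272 - 35372 = -38644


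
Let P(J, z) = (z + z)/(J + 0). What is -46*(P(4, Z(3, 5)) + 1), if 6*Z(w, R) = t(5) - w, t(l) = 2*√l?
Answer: -69/2 - 23*√5/3 ≈ -51.643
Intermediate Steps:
Z(w, R) = -w/6 + √5/3 (Z(w, R) = (2*√5 - w)/6 = (-w + 2*√5)/6 = -w/6 + √5/3)
P(J, z) = 2*z/J (P(J, z) = (2*z)/J = 2*z/J)
-46*(P(4, Z(3, 5)) + 1) = -46*(2*(-⅙*3 + √5/3)/4 + 1) = -46*(2*(-½ + √5/3)*(¼) + 1) = -46*((-¼ + √5/6) + 1) = -46*(¾ + √5/6) = -69/2 - 23*√5/3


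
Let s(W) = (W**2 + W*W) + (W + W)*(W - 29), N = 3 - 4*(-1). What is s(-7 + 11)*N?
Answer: -1176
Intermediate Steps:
N = 7 (N = 3 + 4 = 7)
s(W) = 2*W**2 + 2*W*(-29 + W) (s(W) = (W**2 + W**2) + (2*W)*(-29 + W) = 2*W**2 + 2*W*(-29 + W))
s(-7 + 11)*N = (2*(-7 + 11)*(-29 + 2*(-7 + 11)))*7 = (2*4*(-29 + 2*4))*7 = (2*4*(-29 + 8))*7 = (2*4*(-21))*7 = -168*7 = -1176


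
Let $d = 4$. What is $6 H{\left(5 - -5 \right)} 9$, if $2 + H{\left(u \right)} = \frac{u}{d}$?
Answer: $27$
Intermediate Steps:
$H{\left(u \right)} = -2 + \frac{u}{4}$
$6 H{\left(5 - -5 \right)} 9 = 6 \left(-2 + \frac{5 - -5}{4}\right) 9 = 6 \left(-2 + \frac{5 + 5}{4}\right) 9 = 6 \left(-2 + \frac{1}{4} \cdot 10\right) 9 = 6 \left(-2 + \frac{5}{2}\right) 9 = 6 \cdot \frac{1}{2} \cdot 9 = 3 \cdot 9 = 27$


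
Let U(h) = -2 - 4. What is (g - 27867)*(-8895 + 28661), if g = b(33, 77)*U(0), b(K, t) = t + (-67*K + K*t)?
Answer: -599087694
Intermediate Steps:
b(K, t) = t - 67*K + K*t
U(h) = -6
g = -2442 (g = (77 - 67*33 + 33*77)*(-6) = (77 - 2211 + 2541)*(-6) = 407*(-6) = -2442)
(g - 27867)*(-8895 + 28661) = (-2442 - 27867)*(-8895 + 28661) = -30309*19766 = -599087694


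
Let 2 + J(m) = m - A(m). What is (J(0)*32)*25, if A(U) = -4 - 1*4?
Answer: 4800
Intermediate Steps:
A(U) = -8 (A(U) = -4 - 4 = -8)
J(m) = 6 + m (J(m) = -2 + (m - 1*(-8)) = -2 + (m + 8) = -2 + (8 + m) = 6 + m)
(J(0)*32)*25 = ((6 + 0)*32)*25 = (6*32)*25 = 192*25 = 4800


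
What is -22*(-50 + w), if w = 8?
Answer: 924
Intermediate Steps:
-22*(-50 + w) = -22*(-50 + 8) = -22*(-42) = 924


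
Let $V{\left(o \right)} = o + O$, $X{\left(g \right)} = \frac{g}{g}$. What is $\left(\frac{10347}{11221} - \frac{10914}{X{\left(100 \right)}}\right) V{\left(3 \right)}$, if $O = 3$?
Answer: $- \frac{734733882}{11221} \approx -65478.0$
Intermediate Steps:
$X{\left(g \right)} = 1$
$V{\left(o \right)} = 3 + o$ ($V{\left(o \right)} = o + 3 = 3 + o$)
$\left(\frac{10347}{11221} - \frac{10914}{X{\left(100 \right)}}\right) V{\left(3 \right)} = \left(\frac{10347}{11221} - \frac{10914}{1}\right) \left(3 + 3\right) = \left(10347 \cdot \frac{1}{11221} - 10914\right) 6 = \left(\frac{10347}{11221} - 10914\right) 6 = \left(- \frac{122455647}{11221}\right) 6 = - \frac{734733882}{11221}$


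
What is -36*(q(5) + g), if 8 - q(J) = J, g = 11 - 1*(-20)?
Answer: -1224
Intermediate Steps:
g = 31 (g = 11 + 20 = 31)
q(J) = 8 - J
-36*(q(5) + g) = -36*((8 - 1*5) + 31) = -36*((8 - 5) + 31) = -36*(3 + 31) = -36*34 = -1224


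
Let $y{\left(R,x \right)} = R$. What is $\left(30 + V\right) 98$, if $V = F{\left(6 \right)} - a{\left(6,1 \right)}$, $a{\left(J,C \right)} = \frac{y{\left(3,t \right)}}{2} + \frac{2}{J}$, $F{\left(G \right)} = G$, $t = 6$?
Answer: $\frac{10045}{3} \approx 3348.3$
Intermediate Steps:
$a{\left(J,C \right)} = \frac{3}{2} + \frac{2}{J}$
$V = \frac{25}{6}$ ($V = 6 - \left(\frac{3}{2} + \frac{2}{6}\right) = 6 - \left(\frac{3}{2} + 2 \cdot \frac{1}{6}\right) = 6 - \left(\frac{3}{2} + \frac{1}{3}\right) = 6 - \frac{11}{6} = \frac{25}{6} \approx 4.1667$)
$\left(30 + V\right) 98 = \left(30 + \frac{25}{6}\right) 98 = \frac{205}{6} \cdot 98 = \frac{10045}{3}$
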